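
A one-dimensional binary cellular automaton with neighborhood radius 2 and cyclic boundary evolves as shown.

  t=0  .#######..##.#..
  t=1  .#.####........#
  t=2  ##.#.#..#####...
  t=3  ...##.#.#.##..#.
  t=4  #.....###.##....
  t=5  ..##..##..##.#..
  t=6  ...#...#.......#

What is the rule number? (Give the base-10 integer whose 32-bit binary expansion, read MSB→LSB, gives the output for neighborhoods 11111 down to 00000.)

  [31] ##### => #  t=0,i=3
  [30] ####. => #  t=0,i=6
  [29] ###.# => .  t=4,i=8
  [28] ###.. => .  t=0,i=7
  [27] ##.## => .  t=4,i=9
  [26] ##.#. => .  t=0,i=12
  [25] ##..# => .  t=0,i=8
  [24] ##... => .  t=1,i=7
  [23] #.### => #  t=1,i=3
  [22] #.##. => #  t=3,i=10
  [21] #.#.# => #  t=1,i=1
  [20] #.#.. => .  t=0,i=13
  [19] #..## => .  t=0,i=9
  [18] #..#. => .  t=3,i=13
  [17] #...# => #  t=0,i=15
  [16] #.... => #  t=1,i=8
  [15] .#### => .  t=0,i=2
  [14] .###. => #  t=4,i=7
  [13] .##.# => .  t=0,i=11
  [12] .##.. => #  t=3,i=11
  [11] .#.## => .  t=1,i=2
  [10] .#.#. => #  t=1,i=0
  [9] .#..# => #  t=2,i=6
  [8] .#... => .  t=0,i=14
  [7] ..### => #  t=0,i=1
  [6] ..##. => .  t=0,i=10
  [5] ..#.# => .  t=1,i=15
  [4] ..#.. => .  t=3,i=14
  [3] ...## => .  t=0,i=0
  [2] ...#. => .  t=1,i=14
  [1] ....# => .  t=1,i=13
  [0] ..... => #  t=1,i=9
  bits 11000000111000110101011010000001 = 3236124289

3236124289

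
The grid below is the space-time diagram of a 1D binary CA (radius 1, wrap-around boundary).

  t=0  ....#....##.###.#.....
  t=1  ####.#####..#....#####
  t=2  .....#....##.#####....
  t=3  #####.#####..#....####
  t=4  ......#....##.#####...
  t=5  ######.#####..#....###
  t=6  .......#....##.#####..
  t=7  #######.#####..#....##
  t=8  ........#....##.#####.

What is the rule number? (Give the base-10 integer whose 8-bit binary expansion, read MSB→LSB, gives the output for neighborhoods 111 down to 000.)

  nb ###: next=.  (t=0,i=13, bit7=0)
  nb ##.: next=.  (t=0,i=10, bit6=0)
  nb #.#: next=.  (t=0,i=11, bit5=0)
  nb #..: next=#  (t=0,i=5, bit4=1)
  nb .##: next=#  (t=0,i=9, bit3=1)
  nb .#.: next=.  (t=0,i=4, bit2=0)
  nb ..#: next=#  (t=0,i=3, bit1=1)
  nb ...: next=#  (t=0,i=0, bit0=1)
  bits 00011011 = 27

27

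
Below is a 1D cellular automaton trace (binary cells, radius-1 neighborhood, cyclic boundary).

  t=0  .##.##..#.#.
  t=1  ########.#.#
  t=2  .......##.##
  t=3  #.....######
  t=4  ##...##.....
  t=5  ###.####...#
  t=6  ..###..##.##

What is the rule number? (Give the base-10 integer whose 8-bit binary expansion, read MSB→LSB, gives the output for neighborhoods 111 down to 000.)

122

  [7] ### => .  t=1,i=0
  [6] ##. => #  t=0,i=2
  [5] #.# => #  t=0,i=3
  [4] #.. => #  t=0,i=6
  [3] .## => #  t=0,i=1
  [2] .#. => .  t=0,i=8
  [1] ..# => #  t=0,i=0
  [0] ... => .  t=2,i=1
  bits 01111010 = 122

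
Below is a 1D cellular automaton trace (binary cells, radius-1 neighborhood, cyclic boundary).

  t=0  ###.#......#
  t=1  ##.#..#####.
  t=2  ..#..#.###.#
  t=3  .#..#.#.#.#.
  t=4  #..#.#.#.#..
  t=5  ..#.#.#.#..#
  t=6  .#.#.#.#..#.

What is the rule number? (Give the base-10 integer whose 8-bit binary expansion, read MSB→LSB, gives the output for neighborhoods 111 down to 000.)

  ###|#  b7=1 t=0,i=0
  ##.|.  b6=0 t=0,i=2
  #.#|#  b5=1 t=0,i=3
  #..|.  b4=0 t=0,i=5
  .##|.  b3=0 t=0,i=11
  .#.|.  b2=0 t=0,i=4
  ..#|#  b1=1 t=0,i=10
  ...|#  b0=1 t=0,i=6
  bits 10100011 = 163

163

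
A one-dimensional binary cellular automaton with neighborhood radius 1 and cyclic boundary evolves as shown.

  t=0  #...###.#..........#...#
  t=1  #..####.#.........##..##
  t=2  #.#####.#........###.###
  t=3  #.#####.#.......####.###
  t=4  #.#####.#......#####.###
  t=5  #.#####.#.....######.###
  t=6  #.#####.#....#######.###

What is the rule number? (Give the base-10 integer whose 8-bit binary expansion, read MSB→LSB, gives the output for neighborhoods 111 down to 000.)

  ### -> #   bit 7 = 1  t=0,i=5
  ##. -> #   bit 6 = 1  t=0,i=0
  #.# -> .   bit 5 = 0  t=0,i=7
  #.. -> .   bit 4 = 0  t=0,i=1
  .## -> #   bit 3 = 1  t=0,i=4
  .#. -> #   bit 2 = 1  t=0,i=8
  ..# -> #   bit 1 = 1  t=0,i=3
  ... -> .   bit 0 = 0  t=0,i=2
  bits 11001110 = 206

206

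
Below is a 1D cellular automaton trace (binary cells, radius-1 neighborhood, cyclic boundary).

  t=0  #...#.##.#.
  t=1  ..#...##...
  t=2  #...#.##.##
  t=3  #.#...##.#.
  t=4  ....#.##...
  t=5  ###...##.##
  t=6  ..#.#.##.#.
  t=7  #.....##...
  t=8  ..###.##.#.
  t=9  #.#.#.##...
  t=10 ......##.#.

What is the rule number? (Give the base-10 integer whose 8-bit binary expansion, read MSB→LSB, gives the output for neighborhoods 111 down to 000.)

73

  nb ###: next=.  (t=2,i=10, bit7=0)
  nb ##.: next=#  (t=0,i=7, bit6=1)
  nb #.#: next=.  (t=0,i=5, bit5=0)
  nb #..: next=.  (t=0,i=1, bit4=0)
  nb .##: next=#  (t=0,i=6, bit3=1)
  nb .#.: next=.  (t=0,i=0, bit2=0)
  nb ..#: next=.  (t=0,i=3, bit1=0)
  nb ...: next=#  (t=0,i=2, bit0=1)
  bits 01001001 = 73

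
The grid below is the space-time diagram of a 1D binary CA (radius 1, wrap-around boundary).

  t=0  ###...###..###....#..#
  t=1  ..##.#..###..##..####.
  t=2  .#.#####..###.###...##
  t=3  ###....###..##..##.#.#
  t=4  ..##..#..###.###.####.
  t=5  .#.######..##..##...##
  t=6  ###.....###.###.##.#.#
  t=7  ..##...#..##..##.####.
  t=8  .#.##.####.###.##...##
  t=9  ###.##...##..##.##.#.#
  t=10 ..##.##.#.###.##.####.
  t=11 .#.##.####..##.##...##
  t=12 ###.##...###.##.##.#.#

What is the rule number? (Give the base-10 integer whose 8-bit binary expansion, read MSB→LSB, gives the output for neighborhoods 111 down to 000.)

118

  nb ###: next=.  (t=0,i=0, bit7=0)
  nb ##.: next=#  (t=0,i=2, bit6=1)
  nb #.#: next=#  (t=1,i=4, bit5=1)
  nb #..: next=#  (t=0,i=3, bit4=1)
  nb .##: next=.  (t=0,i=6, bit3=0)
  nb .#.: next=#  (t=0,i=18, bit2=1)
  nb ..#: next=#  (t=0,i=5, bit1=1)
  nb ...: next=.  (t=0,i=4, bit0=0)
  bits 01110110 = 118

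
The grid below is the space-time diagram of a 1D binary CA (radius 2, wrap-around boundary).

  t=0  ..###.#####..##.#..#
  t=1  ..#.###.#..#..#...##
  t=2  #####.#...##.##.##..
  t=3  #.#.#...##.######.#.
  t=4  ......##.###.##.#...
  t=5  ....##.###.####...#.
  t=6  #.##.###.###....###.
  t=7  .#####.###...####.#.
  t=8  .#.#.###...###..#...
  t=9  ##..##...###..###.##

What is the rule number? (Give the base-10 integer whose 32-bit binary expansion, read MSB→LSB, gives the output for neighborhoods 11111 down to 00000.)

2865178814

  [31] ##### => #  t=0,i=8
  [30] ####. => .  t=0,i=9
  [29] ###.# => #  t=0,i=4
  [28] ###.. => .  t=0,i=10
  [27] ##.## => #  t=0,i=5
  [26] ##.#. => .  t=0,i=15
  [25] ##..# => #  t=0,i=11
  [24] ##... => .  t=5,i=15
  [23] #.### => #  t=0,i=6
  [22] #.##. => #  t=2,i=13
  [21] #.#.# => .  t=3,i=0
  [20] #.#.. => .  t=0,i=16
  [19] #..## => .  t=0,i=1
  [18] #..#. => #  t=0,i=18
  [17] #...# => #  t=1,i=16
  [16] #.... => #  t=4,i=18
  [15] .#### => .  t=0,i=7
  [14] .###. => .  t=0,i=3
  [13] .##.# => #  t=0,i=14
  [12] .##.. => .  t=1,i=19
  [11] .#.## => #  t=1,i=3
  [10] .#.#. => .  t=3,i=1
  [9] .#..# => .  t=0,i=0
  [8] .#... => .  t=1,i=15
  [7] ..### => #  t=0,i=2
  [6] ..##. => .  t=0,i=13
  [5] ..#.# => #  t=1,i=2
  [4] ..#.. => #  t=0,i=19
  [3] ...## => #  t=1,i=17
  [2] ...#. => #  t=5,i=17
  [1] ....# => #  t=4,i=4
  [0] ..... => .  t=4,i=0
  bits 10101010110001110010100010111110 = 2865178814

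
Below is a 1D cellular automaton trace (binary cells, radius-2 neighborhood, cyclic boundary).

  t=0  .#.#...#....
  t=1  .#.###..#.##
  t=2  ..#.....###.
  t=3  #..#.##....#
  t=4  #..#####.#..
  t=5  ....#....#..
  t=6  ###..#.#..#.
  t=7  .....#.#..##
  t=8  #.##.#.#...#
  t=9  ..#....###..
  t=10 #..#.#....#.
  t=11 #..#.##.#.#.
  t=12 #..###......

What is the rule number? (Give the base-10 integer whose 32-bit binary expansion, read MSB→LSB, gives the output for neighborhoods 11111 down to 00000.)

22190371

  nb #####: next=.  (t=4,i=5, bit31=0)
  nb ####.: next=.  (t=4,i=6, bit30=0)
  nb ###.#: next=.  (t=4,i=7, bit29=0)
  nb ###..: next=.  (t=1,i=5, bit28=0)
  nb ##.##: next=.  (t=8,i=1, bit27=0)
  nb ##.#.: next=.  (t=1,i=0, bit26=0)
  nb ##..#: next=.  (t=1,i=6, bit25=0)
  nb ##...: next=#  (t=2,i=11, bit24=1)
  nb #.###: next=.  (t=1,i=3, bit23=0)
  nb #.##.: next=#  (t=1,i=10, bit22=1)
  nb #.#.#: next=.  (t=1,i=1, bit21=0)
  nb #.#..: next=#  (t=0,i=3, bit20=1)
  nb #..##: next=.  (t=4,i=2, bit19=0)
  nb #..#.: next=.  (t=1,i=7, bit18=0)
  nb #...#: next=#  (t=0,i=5, bit17=1)
  nb #....: next=.  (t=0,i=9, bit16=0)
  nb .####: next=#  (t=4,i=4, bit15=1)
  nb .###.: next=.  (t=1,i=4, bit14=0)
  nb .##.#: next=.  (t=1,i=11, bit13=0)
  nb .##..: next=#  (t=3,i=0, bit12=1)
  nb .#.##: next=#  (t=1,i=2, bit11=1)
  nb .#.#.: next=.  (t=0,i=2, bit10=0)
  nb .#..#: next=.  (t=4,i=1, bit9=0)
  nb .#...: next=#  (t=0,i=4, bit8=1)
  nb ..###: next=.  (t=2,i=8, bit7=0)
  nb ..##.: next=.  (t=3,i=11, bit6=0)
  nb ..#.#: next=#  (t=0,i=1, bit5=1)
  nb ..#..: next=.  (t=0,i=7, bit4=0)
  nb ...##: next=.  (t=2,i=7, bit3=0)
  nb ...#.: next=.  (t=0,i=0, bit2=0)
  nb ....#: next=#  (t=0,i=11, bit1=1)
  nb .....: next=#  (t=0,i=10, bit0=1)
  bits 00000001010100101001100100100011 = 22190371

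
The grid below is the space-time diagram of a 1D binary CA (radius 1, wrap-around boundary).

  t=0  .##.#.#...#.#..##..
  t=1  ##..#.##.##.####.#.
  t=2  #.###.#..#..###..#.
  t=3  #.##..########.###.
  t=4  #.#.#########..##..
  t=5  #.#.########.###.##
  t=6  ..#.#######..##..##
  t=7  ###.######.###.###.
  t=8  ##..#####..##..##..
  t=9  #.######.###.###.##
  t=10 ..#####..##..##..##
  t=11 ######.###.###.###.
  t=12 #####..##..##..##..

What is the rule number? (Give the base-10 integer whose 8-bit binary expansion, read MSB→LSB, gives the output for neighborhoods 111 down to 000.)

  nb ###: next=#  (t=1,i=13, bit7=1)
  nb ##.: next=.  (t=0,i=2, bit6=0)
  nb #.#: next=.  (t=0,i=3, bit5=0)
  nb #..: next=#  (t=0,i=7, bit4=1)
  nb .##: next=#  (t=0,i=1, bit3=1)
  nb .#.: next=#  (t=0,i=4, bit2=1)
  nb ..#: next=#  (t=0,i=0, bit1=1)
  nb ...: next=.  (t=0,i=8, bit0=0)
  bits 10011110 = 158

158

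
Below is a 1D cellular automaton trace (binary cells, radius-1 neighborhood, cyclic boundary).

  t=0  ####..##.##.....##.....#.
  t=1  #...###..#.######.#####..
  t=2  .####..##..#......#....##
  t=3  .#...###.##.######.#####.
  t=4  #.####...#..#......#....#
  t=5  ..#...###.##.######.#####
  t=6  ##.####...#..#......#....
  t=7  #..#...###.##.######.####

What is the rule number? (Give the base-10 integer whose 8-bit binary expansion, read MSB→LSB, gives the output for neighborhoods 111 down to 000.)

27

  ###|.  b7=0 t=0,i=1
  ##.|.  b6=0 t=0,i=3
  #.#|.  b5=0 t=0,i=8
  #..|#  b4=1 t=0,i=4
  .##|#  b3=1 t=0,i=0
  .#.|.  b2=0 t=0,i=23
  ..#|#  b1=1 t=0,i=5
  ...|#  b0=1 t=0,i=12
  bits 00011011 = 27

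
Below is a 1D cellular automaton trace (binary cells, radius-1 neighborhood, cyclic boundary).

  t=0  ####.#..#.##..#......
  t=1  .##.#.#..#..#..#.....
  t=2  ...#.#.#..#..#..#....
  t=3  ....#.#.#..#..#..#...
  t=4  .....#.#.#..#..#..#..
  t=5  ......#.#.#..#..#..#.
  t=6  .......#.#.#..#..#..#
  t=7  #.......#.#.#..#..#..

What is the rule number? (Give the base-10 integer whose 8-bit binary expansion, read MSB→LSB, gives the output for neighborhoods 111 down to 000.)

  ### -> #   bit 7 = 1  t=0,i=1
  ##. -> .   bit 6 = 0  t=0,i=3
  #.# -> #   bit 5 = 1  t=0,i=4
  #.. -> #   bit 4 = 1  t=0,i=6
  .## -> .   bit 3 = 0  t=0,i=0
  .#. -> .   bit 2 = 0  t=0,i=5
  ..# -> .   bit 1 = 0  t=0,i=7
  ... -> .   bit 0 = 0  t=0,i=16
  bits 10110000 = 176

176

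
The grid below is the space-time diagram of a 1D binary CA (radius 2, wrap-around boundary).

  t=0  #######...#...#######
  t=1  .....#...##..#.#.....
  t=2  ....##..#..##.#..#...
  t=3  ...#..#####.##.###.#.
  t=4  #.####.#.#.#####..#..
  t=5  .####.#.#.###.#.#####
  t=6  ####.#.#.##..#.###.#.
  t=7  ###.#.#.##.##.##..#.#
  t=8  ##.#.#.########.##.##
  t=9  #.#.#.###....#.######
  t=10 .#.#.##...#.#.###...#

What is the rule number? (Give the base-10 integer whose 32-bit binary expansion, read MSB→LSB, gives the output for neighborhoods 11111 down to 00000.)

1322102300

  ##### -> .   bit 31 = 0  t=0,i=0
  ####. -> #   bit 30 = 1  t=0,i=5
  ###.# -> .   bit 29 = 0  t=3,i=10
  ###.. -> .   bit 28 = 0  t=0,i=6
  ##.## -> #   bit 27 = 1  t=3,i=11
  ##.#. -> #   bit 26 = 1  t=2,i=13
  ##..# -> #   bit 25 = 1  t=1,i=11
  ##... -> .   bit 24 = 0  t=0,i=7
  #.### -> #   bit 23 = 1  t=3,i=15
  #.##. -> #   bit 22 = 1  t=3,i=12
  #.#.# -> .   bit 21 = 0  t=4,i=7
  #.#.. -> .   bit 20 = 0  t=1,i=15
  #..## -> #   bit 19 = 1  t=2,i=10
  #..#. -> #   bit 18 = 1  t=1,i=12
  #...# -> .   bit 17 = 0  t=0,i=8
  #.... -> #   bit 16 = 1  t=1,i=17
  .#### -> #   bit 15 = 1  t=0,i=15
  .###. -> .   bit 14 = 0  t=3,i=16
  .##.# -> #   bit 13 = 1  t=2,i=12
  .##.. -> .   bit 12 = 0  t=1,i=10
  .#.## -> #   bit 11 = 1  t=4,i=1
  .#.#. -> #   bit 10 = 1  t=1,i=14
  .#..# -> #   bit 9 = 1  t=2,i=9
  .#... -> .   bit 8 = 0  t=0,i=11
  ..### -> .   bit 7 = 0  t=0,i=14
  ..##. -> .   bit 6 = 0  t=1,i=9
  ..#.# -> .   bit 5 = 0  t=1,i=13
  ..#.. -> #   bit 4 = 1  t=0,i=10
  ...## -> #   bit 3 = 1  t=0,i=13
  ...#. -> #   bit 2 = 1  t=0,i=9
  ....# -> .   bit 1 = 0  t=1,i=3
  ..... -> .   bit 0 = 0  t=1,i=0
  bits 01001110110011011010111000011100 = 1322102300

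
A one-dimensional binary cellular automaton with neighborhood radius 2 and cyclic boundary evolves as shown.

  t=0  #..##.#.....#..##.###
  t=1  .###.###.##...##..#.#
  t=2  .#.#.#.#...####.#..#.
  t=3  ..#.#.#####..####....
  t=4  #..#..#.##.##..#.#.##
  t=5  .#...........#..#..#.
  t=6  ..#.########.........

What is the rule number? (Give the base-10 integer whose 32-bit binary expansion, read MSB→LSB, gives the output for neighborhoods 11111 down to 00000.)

3885630795

  ##### -> #   bit 31 = 1  t=3,i=8
  ####. -> #   bit 30 = 1  t=0,i=20
  ###.# -> #   bit 29 = 1  t=1,i=3
  ###.. -> .   bit 28 = 0  t=0,i=0
  ##.## -> .   bit 27 = 0  t=0,i=17
  ##.#. -> #   bit 26 = 1  t=0,i=5
  ##..# -> #   bit 25 = 1  t=0,i=1
  ##... -> #   bit 24 = 1  t=1,i=11
  #.### -> #   bit 23 = 1  t=0,i=18
  #.##. -> .   bit 22 = 0  t=1,i=9
  #.#.# -> .   bit 21 = 0  t=1,i=20
  #.#.. -> #   bit 20 = 1  t=0,i=6
  #..## -> #   bit 19 = 1  t=0,i=2
  #..#. -> .   bit 18 = 0  t=1,i=17
  #...# -> #   bit 17 = 1  t=1,i=12
  #.... -> .   bit 16 = 0  t=0,i=8
  .#### -> .   bit 15 = 0  t=0,i=19
  .###. -> .   bit 14 = 0  t=1,i=2
  .##.# -> .   bit 13 = 0  t=0,i=4
  .##.. -> .   bit 12 = 0  t=1,i=10
  .#.## -> .   bit 11 = 0  t=1,i=0
  .#.#. -> #   bit 10 = 1  t=1,i=19
  .#..# -> .   bit 9 = 0  t=0,i=13
  .#... -> #   bit 8 = 1  t=0,i=7
  ..### -> .   bit 7 = 0  t=2,i=11
  ..##. -> #   bit 6 = 1  t=0,i=3
  ..#.# -> .   bit 5 = 0  t=1,i=18
  ..#.. -> .   bit 4 = 0  t=0,i=12
  ...## -> #   bit 3 = 1  t=1,i=13
  ...#. -> .   bit 2 = 0  t=0,i=11
  ....# -> #   bit 1 = 1  t=0,i=10
  ..... -> #   bit 0 = 1  t=0,i=9
  bits 11100111100110100000010101001011 = 3885630795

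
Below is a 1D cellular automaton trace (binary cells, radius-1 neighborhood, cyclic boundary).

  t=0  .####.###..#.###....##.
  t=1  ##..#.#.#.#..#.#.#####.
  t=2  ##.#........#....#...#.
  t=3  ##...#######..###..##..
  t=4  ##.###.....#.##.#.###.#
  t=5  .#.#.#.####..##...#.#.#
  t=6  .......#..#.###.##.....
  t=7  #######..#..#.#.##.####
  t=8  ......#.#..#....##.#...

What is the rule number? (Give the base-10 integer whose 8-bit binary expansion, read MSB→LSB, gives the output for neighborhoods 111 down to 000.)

  nb ###: next=.  (t=0,i=2, bit7=0)
  nb ##.: next=#  (t=0,i=4, bit6=1)
  nb #.#: next=.  (t=0,i=5, bit5=0)
  nb #..: next=.  (t=0,i=9, bit4=0)
  nb .##: next=#  (t=0,i=1, bit3=1)
  nb .#.: next=.  (t=0,i=11, bit2=0)
  nb ..#: next=#  (t=0,i=0, bit1=1)
  nb ...: next=#  (t=0,i=17, bit0=1)
  bits 01001011 = 75

75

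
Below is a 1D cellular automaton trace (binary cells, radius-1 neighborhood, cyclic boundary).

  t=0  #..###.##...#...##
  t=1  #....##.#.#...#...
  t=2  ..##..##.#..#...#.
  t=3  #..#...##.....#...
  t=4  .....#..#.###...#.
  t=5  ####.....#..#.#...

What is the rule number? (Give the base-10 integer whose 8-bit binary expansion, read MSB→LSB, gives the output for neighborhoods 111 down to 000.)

97

  ###|.  b7=0 t=0,i=4
  ##.|#  b6=1 t=0,i=0
  #.#|#  b5=1 t=0,i=6
  #..|.  b4=0 t=0,i=1
  .##|.  b3=0 t=0,i=3
  .#.|.  b2=0 t=0,i=12
  ..#|.  b1=0 t=0,i=2
  ...|#  b0=1 t=0,i=10
  bits 01100001 = 97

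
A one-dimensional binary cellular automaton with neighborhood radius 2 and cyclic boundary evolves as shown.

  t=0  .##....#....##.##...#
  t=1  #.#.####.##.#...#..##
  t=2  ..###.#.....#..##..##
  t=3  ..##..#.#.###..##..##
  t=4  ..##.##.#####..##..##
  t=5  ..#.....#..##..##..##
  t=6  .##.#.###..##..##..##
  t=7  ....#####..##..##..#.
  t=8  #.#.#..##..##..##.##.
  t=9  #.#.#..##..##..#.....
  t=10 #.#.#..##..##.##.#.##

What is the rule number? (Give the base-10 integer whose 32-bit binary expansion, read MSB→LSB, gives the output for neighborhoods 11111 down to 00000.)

1354062070

  nb #####: next=.  (t=4,i=10, bit31=0)
  nb ####.: next=#  (t=1,i=6, bit30=1)
  nb ###.#: next=.  (t=1,i=0, bit29=0)
  nb ###..: next=#  (t=3,i=12, bit28=1)
  nb ##.##: next=.  (t=0,i=14, bit27=0)
  nb ##.#.: next=.  (t=1,i=1, bit26=0)
  nb ##..#: next=.  (t=2,i=0, bit25=0)
  nb ##...: next=.  (t=0,i=3, bit24=0)
  nb #.###: next=#  (t=1,i=4, bit23=1)
  nb #.##.: next=.  (t=0,i=1, bit22=0)
  nb #.#.#: next=#  (t=1,i=2, bit21=1)
  nb #.#..: next=#  (t=1,i=12, bit20=1)
  nb #..##: next=.  (t=1,i=18, bit19=0)
  nb #..#.: next=#  (t=3,i=5, bit18=1)
  nb #...#: next=.  (t=0,i=18, bit17=0)
  nb #....: next=#  (t=0,i=4, bit16=1)
  nb .####: next=.  (t=1,i=5, bit15=0)
  nb .###.: next=#  (t=1,i=20, bit14=1)
  nb .##.#: next=.  (t=0,i=13, bit13=0)
  nb .##..: next=#  (t=0,i=2, bit12=1)
  nb .#.##: next=#  (t=0,i=0, bit11=1)
  nb .#.#.: next=.  (t=3,i=7, bit10=0)
  nb .#..#: next=.  (t=1,i=17, bit9=0)
  nb .#...: next=.  (t=0,i=8, bit8=0)
  nb ..###: next=#  (t=1,i=19, bit7=1)
  nb ..##.: next=#  (t=0,i=12, bit6=1)
  nb ..#.#: next=#  (t=0,i=20, bit5=1)
  nb ..#..: next=#  (t=0,i=7, bit4=1)
  nb ...##: next=.  (t=0,i=11, bit3=0)
  nb ...#.: next=#  (t=0,i=6, bit2=1)
  nb ....#: next=#  (t=0,i=5, bit1=1)
  nb .....: next=.  (t=2,i=9, bit0=0)
  bits 01010000101101010101100011110110 = 1354062070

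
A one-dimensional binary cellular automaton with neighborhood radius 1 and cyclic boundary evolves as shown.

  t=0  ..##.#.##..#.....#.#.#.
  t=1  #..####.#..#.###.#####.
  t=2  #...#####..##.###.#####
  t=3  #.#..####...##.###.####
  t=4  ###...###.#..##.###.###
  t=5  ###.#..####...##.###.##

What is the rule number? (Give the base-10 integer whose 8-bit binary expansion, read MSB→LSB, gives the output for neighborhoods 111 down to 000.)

  ###|#  b7=1 t=1,i=4
  ##.|#  b6=1 t=0,i=3
  #.#|#  b5=1 t=0,i=4
  #..|.  b4=0 t=0,i=9
  .##|.  b3=0 t=0,i=2
  .#.|#  b2=1 t=0,i=5
  ..#|.  b1=0 t=0,i=1
  ...|#  b0=1 t=0,i=0
  bits 11100101 = 229

229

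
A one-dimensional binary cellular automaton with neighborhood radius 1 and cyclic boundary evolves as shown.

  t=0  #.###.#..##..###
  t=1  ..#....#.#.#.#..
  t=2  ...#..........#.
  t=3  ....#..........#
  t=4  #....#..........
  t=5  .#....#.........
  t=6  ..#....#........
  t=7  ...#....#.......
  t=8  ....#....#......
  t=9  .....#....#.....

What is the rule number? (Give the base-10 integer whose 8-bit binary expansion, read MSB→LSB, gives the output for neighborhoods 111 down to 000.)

24

  nb ###: next=.  (t=0,i=3, bit7=0)
  nb ##.: next=.  (t=0,i=0, bit6=0)
  nb #.#: next=.  (t=0,i=1, bit5=0)
  nb #..: next=#  (t=0,i=7, bit4=1)
  nb .##: next=#  (t=0,i=2, bit3=1)
  nb .#.: next=.  (t=0,i=6, bit2=0)
  nb ..#: next=.  (t=0,i=8, bit1=0)
  nb ...: next=.  (t=1,i=0, bit0=0)
  bits 00011000 = 24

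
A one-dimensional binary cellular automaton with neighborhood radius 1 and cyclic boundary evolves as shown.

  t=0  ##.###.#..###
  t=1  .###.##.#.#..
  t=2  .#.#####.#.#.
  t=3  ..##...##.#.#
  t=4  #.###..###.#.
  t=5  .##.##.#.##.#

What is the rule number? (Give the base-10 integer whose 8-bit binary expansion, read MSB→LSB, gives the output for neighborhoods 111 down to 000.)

120

  [7] ### => .  t=0,i=0
  [6] ##. => #  t=0,i=1
  [5] #.# => #  t=0,i=2
  [4] #.. => #  t=0,i=8
  [3] .## => #  t=0,i=3
  [2] .#. => .  t=0,i=7
  [1] ..# => .  t=0,i=9
  [0] ... => .  t=1,i=12
  bits 01111000 = 120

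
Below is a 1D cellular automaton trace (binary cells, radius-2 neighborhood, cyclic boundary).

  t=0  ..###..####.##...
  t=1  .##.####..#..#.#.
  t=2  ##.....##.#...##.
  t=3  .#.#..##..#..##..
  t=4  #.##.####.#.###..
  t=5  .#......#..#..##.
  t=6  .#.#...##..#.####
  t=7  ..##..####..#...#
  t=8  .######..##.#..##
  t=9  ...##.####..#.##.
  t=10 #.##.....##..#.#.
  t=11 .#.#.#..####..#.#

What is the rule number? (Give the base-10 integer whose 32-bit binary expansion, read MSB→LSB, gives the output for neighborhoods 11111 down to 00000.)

  #####|#  b31=1 t=8,i=3
  ####.|.  b30=0 t=0,i=9
  ###.#|#  b29=1 t=0,i=10
  ###..|#  b28=1 t=0,i=4
  ##.##|.  b27=0 t=0,i=11
  ##.#.|.  b26=0 t=2,i=9
  ##..#|#  b25=1 t=0,i=5
  ##...|.  b24=0 t=0,i=14
  #.###|.  b23=0 t=1,i=4
  #.##.|.  b22=0 t=0,i=12
  #.#.#|.  b21=0 t=4,i=10
  #.#..|#  b20=1 t=1,i=15
  #..##|#  b19=1 t=0,i=6
  #..#.|.  b18=0 t=1,i=9
  #...#|.  b17=0 t=2,i=12
  #....|#  b16=1 t=0,i=15
  .####|.  b15=0 t=0,i=8
  .###.|.  b14=0 t=0,i=3
  .##.#|.  b13=0 t=1,i=2
  .##..|#  b12=1 t=0,i=13
  .#.##|#  b11=1 t=4,i=1
  .#.#.|#  b10=1 t=1,i=14
  .#..#|.  b9=0 t=1,i=11
  .#...|.  b8=0 t=2,i=11
  ..###|#  b7=1 t=0,i=2
  ..##.|#  b6=1 t=1,i=1
  ..#.#|.  b5=0 t=1,i=13
  ..#..|#  b4=1 t=1,i=10
  ...##|#  b3=1 t=0,i=1
  ...#.|#  b2=1 t=3,i=0
  ....#|.  b1=0 t=0,i=0
  .....|.  b0=0 t=0,i=16
  bits 10110010000110010001110011011100 = 2987990236

2987990236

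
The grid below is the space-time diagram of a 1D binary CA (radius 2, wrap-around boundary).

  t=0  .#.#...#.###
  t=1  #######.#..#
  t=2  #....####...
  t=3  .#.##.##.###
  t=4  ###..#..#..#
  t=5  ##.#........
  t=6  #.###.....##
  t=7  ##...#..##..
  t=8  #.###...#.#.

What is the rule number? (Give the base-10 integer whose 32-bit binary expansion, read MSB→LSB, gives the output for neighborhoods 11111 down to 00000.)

  ##### -> .   bit 31 = 0  t=1,i=1
  ####. -> #   bit 30 = 1  t=1,i=5
  ###.# -> #   bit 29 = 1  t=0,i=11
  ###.. -> .   bit 28 = 0  t=2,i=8
  ##.## -> #   bit 27 = 1  t=3,i=5
  ##.#. -> #   bit 26 = 1  t=0,i=0
  ##..# -> #   bit 25 = 1  t=4,i=3
  ##... -> #   bit 24 = 1  t=2,i=9
  #.### -> .   bit 23 = 0  t=0,i=9
  #.##. -> .   bit 22 = 0  t=3,i=3
  #.#.# -> #   bit 21 = 1  t=0,i=1
  #.#.. -> #   bit 20 = 1  t=0,i=3
  #..## -> .   bit 19 = 0  t=1,i=10
  #..#. -> .   bit 18 = 0  t=4,i=4
  #...# -> #   bit 17 = 1  t=0,i=5
  #.... -> .   bit 16 = 0  t=2,i=2
  .#### -> #   bit 15 = 1  t=1,i=0
  .###. -> .   bit 14 = 0  t=0,i=10
  .##.# -> .   bit 13 = 0  t=3,i=4
  .##.. -> .   bit 12 = 0  t=7,i=1
  .#.## -> #   bit 11 = 1  t=0,i=8
  .#.#. -> #   bit 10 = 1  t=0,i=2
  .#..# -> .   bit 9 = 0  t=1,i=9
  .#... -> #   bit 8 = 1  t=0,i=4
  ..### -> .   bit 7 = 0  t=1,i=11
  ..##. -> #   bit 6 = 1  t=5,i=0
  ..#.# -> .   bit 5 = 0  t=0,i=7
  ..#.. -> .   bit 4 = 0  t=2,i=0
  ...## -> #   bit 3 = 1  t=2,i=4
  ...#. -> #   bit 2 = 1  t=0,i=6
  ....# -> #   bit 1 = 1  t=2,i=3
  ..... -> .   bit 0 = 0  t=5,i=6
  bits 01101111001100101000110101001110 = 1865583950

1865583950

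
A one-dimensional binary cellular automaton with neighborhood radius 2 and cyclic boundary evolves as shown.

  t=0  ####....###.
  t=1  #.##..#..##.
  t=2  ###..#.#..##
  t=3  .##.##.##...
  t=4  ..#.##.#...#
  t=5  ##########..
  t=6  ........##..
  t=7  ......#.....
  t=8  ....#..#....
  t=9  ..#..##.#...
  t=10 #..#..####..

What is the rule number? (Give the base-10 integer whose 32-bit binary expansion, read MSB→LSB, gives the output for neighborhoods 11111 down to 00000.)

  #####|.  b31=0 t=2,i=0
  ####.|#  b30=1 t=0,i=2
  ###.#|#  b29=1 t=0,i=10
  ###..|#  b28=1 t=0,i=3
  ##.##|.  b27=0 t=0,i=11
  ##.#.|#  b26=1 t=1,i=11
  ##..#|.  b25=0 t=1,i=4
  ##...|.  b24=0 t=0,i=4
  #.###|#  b23=1 t=0,i=0
  #.##.|#  b22=1 t=1,i=2
  #.#.#|#  b21=1 t=1,i=0
  #.#..|#  b20=1 t=2,i=7
  #..##|.  b19=0 t=1,i=8
  #..#.|#  b18=1 t=1,i=5
  #...#|#  b17=1 t=4,i=9
  #....|.  b16=0 t=0,i=5
  .####|.  b15=0 t=0,i=1
  .###.|#  b14=1 t=0,i=9
  .##.#|#  b13=1 t=1,i=10
  .##..|.  b12=0 t=1,i=3
  .#.##|#  b11=1 t=1,i=1
  .#.#.|.  b10=0 t=2,i=6
  .#..#|#  b9=1 t=1,i=7
  .#...|#  b8=1 t=4,i=8
  ..###|.  b7=0 t=0,i=8
  ..##.|.  b6=0 t=1,i=9
  ..#.#|#  b5=1 t=2,i=5
  ..#..|.  b4=0 t=1,i=6
  ...##|.  b3=0 t=0,i=7
  ...#.|.  b2=0 t=4,i=10
  ....#|#  b1=1 t=0,i=6
  .....|.  b0=0 t=6,i=0
  bits 01110100111101100110101100100010 = 1962306338

1962306338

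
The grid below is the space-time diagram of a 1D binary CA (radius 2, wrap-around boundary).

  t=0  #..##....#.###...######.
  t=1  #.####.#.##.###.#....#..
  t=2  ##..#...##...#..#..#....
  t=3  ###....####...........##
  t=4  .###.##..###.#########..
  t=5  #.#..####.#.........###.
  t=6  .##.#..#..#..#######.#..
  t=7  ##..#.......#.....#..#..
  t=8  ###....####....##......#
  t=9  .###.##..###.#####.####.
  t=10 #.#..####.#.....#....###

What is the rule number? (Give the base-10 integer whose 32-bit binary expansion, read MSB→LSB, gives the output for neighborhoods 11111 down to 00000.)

  #####|.  b31=0 t=0,i=19
  ####.|#  b30=1 t=0,i=21
  ###.#|.  b29=0 t=0,i=22
  ###..|#  b28=1 t=0,i=13
  ##.##|.  b27=0 t=1,i=11
  ##.#.|.  b26=0 t=0,i=23
  ##..#|#  b25=1 t=2,i=2
  ##...|#  b24=1 t=0,i=5
  #.###|.  b23=0 t=0,i=11
  #.##.|#  b22=1 t=1,i=9
  #.#.#|.  b21=0 t=1,i=7
  #.#..|#  b20=1 t=0,i=0
  #..##|#  b19=1 t=0,i=2
  #..#.|.  b18=0 t=1,i=23
  #...#|.  b17=0 t=0,i=15
  #....|.  b16=0 t=0,i=6
  .####|.  b15=0 t=0,i=18
  .###.|#  b14=1 t=0,i=12
  .##.#|.  b13=0 t=1,i=10
  .##..|#  b12=1 t=0,i=4
  .#.##|#  b11=1 t=0,i=10
  .#.#.|#  b10=1 t=5,i=1
  .#..#|.  b9=0 t=0,i=1
  .#...|.  b8=0 t=1,i=17
  ..###|.  b7=0 t=0,i=17
  ..##.|#  b6=1 t=0,i=3
  ..#.#|#  b5=1 t=0,i=9
  ..#..|.  b4=0 t=1,i=21
  ...##|#  b3=1 t=0,i=16
  ...#.|.  b2=0 t=0,i=8
  ....#|#  b1=1 t=0,i=7
  .....|#  b0=1 t=3,i=13
  bits 01010011010110000101110001101011 = 1398299755

1398299755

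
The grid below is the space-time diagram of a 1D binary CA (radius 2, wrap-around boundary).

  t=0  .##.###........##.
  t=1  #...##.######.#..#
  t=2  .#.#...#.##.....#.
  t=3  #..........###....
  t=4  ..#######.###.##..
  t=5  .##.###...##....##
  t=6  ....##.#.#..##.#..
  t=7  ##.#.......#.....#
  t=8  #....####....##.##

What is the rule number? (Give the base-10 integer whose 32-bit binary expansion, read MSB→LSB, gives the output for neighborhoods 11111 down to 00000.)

  [31] ##### => #  t=1,i=9
  [30] ####. => .  t=1,i=11
  [29] ###.# => .  t=1,i=12
  [28] ###.. => .  t=0,i=6
  [27] ##.## => .  t=0,i=3
  [26] ##.#. => .  t=1,i=13
  [25] ##..# => #  t=0,i=17
  [24] ##... => #  t=0,i=7
  [23] #.### => #  t=0,i=4
  [22] #.##. => .  t=2,i=9
  [21] #.#.# => .  t=6,i=7
  [20] #.#.. => .  t=1,i=14
  [19] #..## => #  t=0,i=0
  [18] #..#. => #  t=2,i=0
  [17] #...# => .  t=1,i=2
  [16] #.... => #  t=0,i=8
  [15] .#### => .  t=1,i=8
  [14] .###. => #  t=0,i=5
  [13] .##.# => .  t=0,i=2
  [12] .##.. => .  t=0,i=16
  [11] .#.## => .  t=2,i=8
  [10] .#.#. => .  t=2,i=2
  [9] .#..# => .  t=1,i=15
  [8] .#... => .  t=2,i=4
  [7] ..### => #  t=3,i=11
  [6] ..##. => .  t=0,i=1
  [5] ..#.# => .  t=2,i=1
  [4] ..#.. => .  t=2,i=16
  [3] ...## => #  t=0,i=14
  [2] ...#. => .  t=2,i=6
  [1] ....# => .  t=0,i=13
  [0] ..... => #  t=0,i=9
  bits 10000011100011010100000010001001 = 2207072393

2207072393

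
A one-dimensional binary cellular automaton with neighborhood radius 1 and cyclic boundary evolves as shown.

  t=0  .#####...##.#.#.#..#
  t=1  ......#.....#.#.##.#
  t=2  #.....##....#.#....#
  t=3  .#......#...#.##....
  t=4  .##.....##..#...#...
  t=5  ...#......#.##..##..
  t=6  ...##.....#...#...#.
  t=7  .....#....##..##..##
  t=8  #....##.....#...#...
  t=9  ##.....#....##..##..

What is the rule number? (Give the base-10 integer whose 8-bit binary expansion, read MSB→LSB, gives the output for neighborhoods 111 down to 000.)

  ###|.  b7=0 t=0,i=2
  ##.|.  b6=0 t=0,i=5
  #.#|.  b5=0 t=0,i=0
  #..|#  b4=1 t=0,i=6
  .##|.  b3=0 t=0,i=1
  .#.|#  b2=1 t=0,i=12
  ..#|.  b1=0 t=0,i=8
  ...|.  b0=0 t=0,i=7
  bits 00010100 = 20

20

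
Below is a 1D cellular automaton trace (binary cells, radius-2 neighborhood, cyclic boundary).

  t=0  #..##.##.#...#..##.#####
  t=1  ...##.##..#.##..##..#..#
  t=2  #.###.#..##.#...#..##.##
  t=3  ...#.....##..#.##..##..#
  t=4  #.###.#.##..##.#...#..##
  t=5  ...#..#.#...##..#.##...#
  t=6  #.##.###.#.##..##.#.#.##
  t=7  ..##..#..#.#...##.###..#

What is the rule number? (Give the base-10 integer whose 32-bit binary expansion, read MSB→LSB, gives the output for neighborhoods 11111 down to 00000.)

1097131389

  nb #####: next=.  (t=0,i=21, bit31=0)
  nb ####.: next=#  (t=0,i=23, bit30=1)
  nb ###.#: next=.  (t=2,i=0, bit29=0)
  nb ###..: next=.  (t=0,i=0, bit28=0)
  nb ##.##: next=.  (t=0,i=5, bit27=0)
  nb ##.#.: next=.  (t=0,i=8, bit26=0)
  nb ##..#: next=.  (t=0,i=1, bit25=0)
  nb ##...: next=#  (t=5,i=20, bit24=1)
  nb #.###: next=.  (t=0,i=19, bit23=0)
  nb #.##.: next=#  (t=0,i=6, bit22=1)
  nb #.#.#: next=#  (t=4,i=6, bit21=1)
  nb #.#..: next=.  (t=0,i=9, bit20=0)
  nb #..##: next=.  (t=0,i=2, bit19=0)
  nb #..#.: next=#  (t=1,i=9, bit18=1)
  nb #...#: next=.  (t=0,i=11, bit17=0)
  nb #....: next=.  (t=3,i=5, bit16=0)
  nb .####: next=#  (t=0,i=20, bit15=1)
  nb .###.: next=#  (t=2,i=3, bit14=1)
  nb .##.#: next=#  (t=0,i=4, bit13=1)
  nb .##..: next=.  (t=1,i=7, bit12=0)
  nb .#.##: next=.  (t=1,i=11, bit11=0)
  nb .#.#.: next=#  (t=5,i=7, bit10=1)
  nb .#..#: next=.  (t=0,i=14, bit9=0)
  nb .#...: next=#  (t=0,i=10, bit8=1)
  nb ..###: next=.  (t=4,i=22, bit7=0)
  nb ..##.: next=#  (t=0,i=3, bit6=1)
  nb ..#.#: next=#  (t=1,i=10, bit5=1)
  nb ..#..: next=#  (t=0,i=13, bit4=1)
  nb ...##: next=#  (t=1,i=2, bit3=1)
  nb ...#.: next=#  (t=0,i=12, bit2=1)
  nb ....#: next=.  (t=3,i=7, bit1=0)
  nb .....: next=#  (t=3,i=6, bit0=1)
  bits 01000001011001001110010101111101 = 1097131389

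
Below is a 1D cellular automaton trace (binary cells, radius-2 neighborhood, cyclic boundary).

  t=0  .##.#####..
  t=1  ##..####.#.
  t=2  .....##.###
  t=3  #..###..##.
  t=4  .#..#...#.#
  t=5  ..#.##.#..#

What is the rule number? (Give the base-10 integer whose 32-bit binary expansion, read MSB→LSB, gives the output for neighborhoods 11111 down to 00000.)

3315649374

  nb #####: next=#  (t=0,i=6, bit31=1)
  nb ####.: next=#  (t=0,i=7, bit30=1)
  nb ###.#: next=.  (t=1,i=7, bit29=0)
  nb ###..: next=.  (t=0,i=8, bit28=0)
  nb ##.##: next=.  (t=0,i=3, bit27=0)
  nb ##.#.: next=#  (t=1,i=8, bit26=1)
  nb ##..#: next=.  (t=1,i=2, bit25=0)
  nb ##...: next=#  (t=0,i=9, bit24=1)
  nb #.###: next=#  (t=0,i=4, bit23=1)
  nb #.##.: next=.  (t=1,i=0, bit22=0)
  nb #.#.#: next=#  (t=1,i=9, bit21=1)
  nb #.#..: next=.  (t=3,i=0, bit20=0)
  nb #..##: next=.  (t=1,i=3, bit19=0)
  nb #..#.: next=.  (t=4,i=3, bit18=0)
  nb #...#: next=.  (t=0,i=10, bit17=0)
  nb #....: next=.  (t=2,i=1, bit16=0)
  nb .####: next=#  (t=0,i=5, bit15=1)
  nb .###.: next=#  (t=2,i=9, bit14=1)
  nb .##.#: next=.  (t=0,i=2, bit13=0)
  nb .##..: next=.  (t=1,i=1, bit12=0)
  nb .#.##: next=#  (t=1,i=10, bit11=1)
  nb .#.#.: next=.  (t=4,i=0, bit10=0)
  nb .#..#: next=#  (t=3,i=1, bit9=1)
  nb .#...: next=#  (t=4,i=5, bit8=1)
  nb ..###: next=.  (t=1,i=4, bit7=0)
  nb ..##.: next=#  (t=0,i=1, bit6=1)
  nb ..#.#: next=.  (t=4,i=8, bit5=0)
  nb ..#..: next=#  (t=4,i=4, bit4=1)
  nb ...##: next=#  (t=0,i=0, bit3=1)
  nb ...#.: next=#  (t=4,i=7, bit2=1)
  nb ....#: next=#  (t=2,i=3, bit1=1)
  nb .....: next=.  (t=2,i=2, bit0=0)
  bits 11000101101000001100101101011110 = 3315649374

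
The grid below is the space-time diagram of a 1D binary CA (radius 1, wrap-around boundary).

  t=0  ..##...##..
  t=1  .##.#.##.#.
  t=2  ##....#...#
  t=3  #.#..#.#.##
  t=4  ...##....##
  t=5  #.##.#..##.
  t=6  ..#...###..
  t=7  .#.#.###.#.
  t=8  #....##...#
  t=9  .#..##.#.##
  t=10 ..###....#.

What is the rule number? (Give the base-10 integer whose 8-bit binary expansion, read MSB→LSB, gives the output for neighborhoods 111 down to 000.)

154

  ###|#  b7=1 t=2,i=0
  ##.|.  b6=0 t=0,i=3
  #.#|.  b5=0 t=1,i=3
  #..|#  b4=1 t=0,i=4
  .##|#  b3=1 t=0,i=2
  .#.|.  b2=0 t=1,i=4
  ..#|#  b1=1 t=0,i=1
  ...|.  b0=0 t=0,i=0
  bits 10011010 = 154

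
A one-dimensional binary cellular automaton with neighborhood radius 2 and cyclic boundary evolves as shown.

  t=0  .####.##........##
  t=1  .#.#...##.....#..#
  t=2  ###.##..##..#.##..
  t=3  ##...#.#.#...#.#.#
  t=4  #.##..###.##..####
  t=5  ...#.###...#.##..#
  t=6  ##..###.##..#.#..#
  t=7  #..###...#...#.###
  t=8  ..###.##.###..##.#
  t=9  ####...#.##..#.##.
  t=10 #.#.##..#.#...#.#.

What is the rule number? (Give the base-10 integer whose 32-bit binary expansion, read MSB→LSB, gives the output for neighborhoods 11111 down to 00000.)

  ##### -> .   bit 31 = 0  t=4,i=16
  ####. -> #   bit 30 = 1  t=0,i=3
  ###.# -> .   bit 29 = 0  t=0,i=4
  ###.. -> .   bit 28 = 0  t=3,i=1
  ##.## -> .   bit 27 = 0  t=0,i=0
  ##.#. -> #   bit 26 = 1  t=8,i=16
  ##..# -> .   bit 25 = 0  t=2,i=6
  ##... -> #   bit 24 = 1  t=0,i=8
  #.### -> #   bit 23 = 1  t=0,i=1
  #.##. -> .   bit 22 = 0  t=0,i=6
  #.#.# -> #   bit 21 = 1  t=1,i=1
  #.#.. -> .   bit 20 = 0  t=1,i=3
  #..## -> #   bit 19 = 1  t=2,i=7
  #..#. -> .   bit 18 = 0  t=1,i=16
  #...# -> #   bit 17 = 1  t=1,i=5
  #.... -> .   bit 16 = 0  t=0,i=9
  .#### -> .   bit 15 = 0  t=0,i=2
  .###. -> #   bit 14 = 1  t=2,i=1
  .##.# -> #   bit 13 = 1  t=0,i=17
  .##.. -> #   bit 12 = 1  t=0,i=7
  .#.## -> #   bit 11 = 1  t=2,i=13
  .#.#. -> #   bit 10 = 1  t=1,i=0
  .#..# -> #   bit 9 = 1  t=1,i=15
  .#... -> #   bit 8 = 1  t=1,i=4
  ..### -> #   bit 7 = 1  t=2,i=0
  ..##. -> .   bit 6 = 0  t=0,i=16
  ..#.# -> .   bit 5 = 0  t=1,i=17
  ..#.. -> #   bit 4 = 1  t=1,i=14
  ...## -> .   bit 3 = 0  t=0,i=15
  ...#. -> .   bit 2 = 0  t=1,i=13
  ....# -> #   bit 1 = 1  t=0,i=14
  ..... -> .   bit 0 = 0  t=0,i=10
  bits 01000101101010100111111110010010 = 1168801682

1168801682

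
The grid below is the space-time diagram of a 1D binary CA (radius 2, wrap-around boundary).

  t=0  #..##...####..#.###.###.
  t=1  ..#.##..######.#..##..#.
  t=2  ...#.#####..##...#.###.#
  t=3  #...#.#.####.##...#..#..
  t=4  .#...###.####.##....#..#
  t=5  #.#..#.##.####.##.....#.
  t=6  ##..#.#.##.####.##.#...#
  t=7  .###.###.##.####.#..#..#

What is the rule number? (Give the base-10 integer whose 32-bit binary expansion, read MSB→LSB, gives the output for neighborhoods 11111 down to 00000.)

  [31] ##### => .  t=1,i=10
  [30] ####. => #  t=0,i=10
  [29] ###.# => #  t=0,i=18
  [28] ###.. => #  t=0,i=11
  [27] ##.## => #  t=0,i=19
  [26] ##.#. => .  t=0,i=23
  [25] ##..# => #  t=0,i=12
  [24] ##... => #  t=0,i=5
  [23] #.### => .  t=0,i=16
  [22] #.##. => .  t=1,i=4
  [21] #.#.# => #  t=3,i=6
  [20] #.#.. => .  t=0,i=0
  [19] #..## => #  t=0,i=2
  [18] #..#. => #  t=0,i=13
  [17] #...# => .  t=0,i=6
  [16] #.... => .  t=4,i=17
  [15] .#### => #  t=0,i=9
  [14] .###. => .  t=0,i=17
  [13] .##.# => #  t=5,i=8
  [12] .##.. => #  t=0,i=4
  [11] .#.## => #  t=0,i=15
  [10] .#.#. => #  t=3,i=5
  [9] .#..# => .  t=0,i=1
  [8] .#... => #  t=1,i=23
  [7] ..### => #  t=0,i=8
  [6] ..##. => .  t=0,i=3
  [5] ..#.# => .  t=0,i=14
  [4] ..#.. => .  t=1,i=22
  [3] ...## => .  t=0,i=7
  [2] ...#. => .  t=1,i=1
  [1] ....# => .  t=4,i=18
  [0] ..... => #  t=5,i=19
  bits 01111011001011001011110110000001 = 2066529665

2066529665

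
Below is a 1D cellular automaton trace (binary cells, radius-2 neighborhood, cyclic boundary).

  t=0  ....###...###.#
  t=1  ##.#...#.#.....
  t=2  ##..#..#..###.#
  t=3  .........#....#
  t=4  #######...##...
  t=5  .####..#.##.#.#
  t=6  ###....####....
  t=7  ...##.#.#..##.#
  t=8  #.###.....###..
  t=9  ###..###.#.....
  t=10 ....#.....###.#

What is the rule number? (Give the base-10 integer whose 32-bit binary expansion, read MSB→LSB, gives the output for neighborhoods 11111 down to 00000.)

  ##### -> #   bit 31 = 1  t=4,i=2
  ####. -> .   bit 30 = 0  t=4,i=5
  ###.# -> .   bit 29 = 0  t=0,i=12
  ###.. -> .   bit 28 = 0  t=0,i=6
  ##.## -> .   bit 27 = 0  t=2,i=13
  ##.#. -> .   bit 26 = 0  t=0,i=13
  ##..# -> .   bit 25 = 0  t=2,i=2
  ##... -> #   bit 24 = 1  t=0,i=7
  #.### -> #   bit 23 = 1  t=2,i=14
  #.##. -> #   bit 22 = 1  t=5,i=9
  #.#.# -> .   bit 21 = 0  t=5,i=12
  #.#.. -> .   bit 20 = 0  t=0,i=14
  #..## -> #   bit 19 = 1  t=2,i=9
  #..#. -> .   bit 18 = 0  t=2,i=3
  #...# -> .   bit 17 = 0  t=0,i=8
  #.... -> #   bit 16 = 1  t=0,i=1
  .#### -> #   bit 15 = 1  t=4,i=1
  .###. -> .   bit 14 = 0  t=0,i=5
  .##.# -> #   bit 13 = 1  t=1,i=1
  .##.. -> .   bit 12 = 0  t=4,i=11
  .#.## -> #   bit 11 = 1  t=5,i=0
  .#.#. -> .   bit 10 = 0  t=1,i=8
  .#..# -> .   bit 9 = 0  t=2,i=5
  .#... -> #   bit 8 = 1  t=0,i=0
  ..### -> .   bit 7 = 0  t=0,i=4
  ..##. -> #   bit 6 = 1  t=1,i=0
  ..#.# -> #   bit 5 = 1  t=1,i=7
  ..#.. -> .   bit 4 = 0  t=2,i=4
  ...## -> #   bit 3 = 1  t=0,i=3
  ...#. -> .   bit 2 = 0  t=1,i=6
  ....# -> .   bit 1 = 0  t=0,i=2
  ..... -> #   bit 0 = 1  t=1,i=12
  bits 10000001110010011010100101101001 = 2177476969

2177476969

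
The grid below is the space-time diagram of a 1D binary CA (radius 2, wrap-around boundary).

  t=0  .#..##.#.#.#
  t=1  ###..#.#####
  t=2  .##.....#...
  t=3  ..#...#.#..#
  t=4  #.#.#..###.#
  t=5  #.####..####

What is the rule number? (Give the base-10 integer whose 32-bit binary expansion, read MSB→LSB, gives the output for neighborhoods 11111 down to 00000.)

2020800018

  [31] ##### => .  t=1,i=0
  [30] ####. => #  t=1,i=1
  [29] ###.# => #  t=4,i=9
  [28] ###.. => #  t=1,i=2
  [27] ##.## => #  t=4,i=10
  [26] ##.#. => .  t=0,i=6
  [25] ##..# => .  t=1,i=3
  [24] ##... => .  t=2,i=3
  [23] #.### => .  t=1,i=7
  [22] #.##. => #  t=4,i=11
  [21] #.#.# => #  t=0,i=7
  [20] #.#.. => #  t=0,i=1
  [19] #..## => .  t=0,i=3
  [18] #..#. => .  t=1,i=4
  [17] #...# => #  t=3,i=4
  [16] #.... => .  t=2,i=4
  [15] .#### => #  t=1,i=8
  [14] .###. => #  t=4,i=8
  [13] .##.# => #  t=0,i=5
  [12] .##.. => #  t=2,i=2
  [11] .#.## => .  t=1,i=6
  [10] .#.#. => #  t=0,i=0
  [9] .#..# => #  t=0,i=2
  [8] .#... => .  t=2,i=9
  [7] ..### => .  t=4,i=7
  [6] ..##. => .  t=0,i=4
  [5] ..#.# => .  t=1,i=5
  [4] ..#.. => #  t=2,i=8
  [3] ...## => .  t=2,i=0
  [2] ...#. => .  t=2,i=7
  [1] ....# => #  t=2,i=6
  [0] ..... => .  t=2,i=5
  bits 01111000011100101111011000010010 = 2020800018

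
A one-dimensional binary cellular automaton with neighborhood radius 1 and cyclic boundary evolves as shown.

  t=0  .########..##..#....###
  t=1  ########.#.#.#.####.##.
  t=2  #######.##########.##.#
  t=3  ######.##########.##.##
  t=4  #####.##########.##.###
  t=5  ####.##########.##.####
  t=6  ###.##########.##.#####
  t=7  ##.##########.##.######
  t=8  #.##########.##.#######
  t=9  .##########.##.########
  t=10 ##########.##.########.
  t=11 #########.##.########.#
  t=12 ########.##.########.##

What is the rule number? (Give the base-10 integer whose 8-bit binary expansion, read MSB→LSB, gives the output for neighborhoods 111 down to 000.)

  ### -> #   bit 7 = 1  t=0,i=2
  ##. -> .   bit 6 = 0  t=0,i=8
  #.# -> #   bit 5 = 1  t=0,i=0
  #.. -> #   bit 4 = 1  t=0,i=9
  .## -> #   bit 3 = 1  t=0,i=1
  .#. -> #   bit 2 = 1  t=0,i=15
  ..# -> .   bit 1 = 0  t=0,i=10
  ... -> #   bit 0 = 1  t=0,i=17
  bits 10111101 = 189

189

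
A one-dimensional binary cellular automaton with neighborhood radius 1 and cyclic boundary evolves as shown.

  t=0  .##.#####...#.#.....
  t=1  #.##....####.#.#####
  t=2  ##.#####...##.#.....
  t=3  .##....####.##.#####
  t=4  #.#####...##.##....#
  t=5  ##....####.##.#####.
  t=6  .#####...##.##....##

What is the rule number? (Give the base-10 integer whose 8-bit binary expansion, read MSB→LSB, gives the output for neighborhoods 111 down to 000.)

  [7] ### => .  t=0,i=5
  [6] ##. => #  t=0,i=2
  [5] #.# => #  t=0,i=3
  [4] #.. => #  t=0,i=9
  [3] .## => .  t=0,i=1
  [2] .#. => .  t=0,i=12
  [1] ..# => #  t=0,i=0
  [0] ... => #  t=0,i=10
  bits 01110011 = 115

115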